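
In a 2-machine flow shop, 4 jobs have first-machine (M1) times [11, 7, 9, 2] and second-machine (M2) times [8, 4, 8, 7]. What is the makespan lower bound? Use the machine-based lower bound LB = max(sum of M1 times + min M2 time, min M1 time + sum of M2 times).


LB1 = sum(M1 times) + min(M2 times) = 29 + 4 = 33
LB2 = min(M1 times) + sum(M2 times) = 2 + 27 = 29
Lower bound = max(LB1, LB2) = max(33, 29) = 33

33


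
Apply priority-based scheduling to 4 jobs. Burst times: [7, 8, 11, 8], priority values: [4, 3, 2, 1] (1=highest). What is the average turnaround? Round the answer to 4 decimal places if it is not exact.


Sort by priority (ascending = highest first):
Order: [(1, 8), (2, 11), (3, 8), (4, 7)]
Completion times:
  Priority 1, burst=8, C=8
  Priority 2, burst=11, C=19
  Priority 3, burst=8, C=27
  Priority 4, burst=7, C=34
Average turnaround = 88/4 = 22.0

22.0


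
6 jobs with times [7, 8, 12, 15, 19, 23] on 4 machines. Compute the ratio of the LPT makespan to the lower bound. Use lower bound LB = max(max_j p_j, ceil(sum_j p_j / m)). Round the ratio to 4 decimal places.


LPT order: [23, 19, 15, 12, 8, 7]
Machine loads after assignment: [23, 19, 22, 20]
LPT makespan = 23
Lower bound = max(max_job, ceil(total/4)) = max(23, 21) = 23
Ratio = 23 / 23 = 1.0

1.0


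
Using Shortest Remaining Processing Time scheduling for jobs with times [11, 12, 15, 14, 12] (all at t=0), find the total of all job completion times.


Since all jobs arrive at t=0, SRPT equals SPT ordering.
SPT order: [11, 12, 12, 14, 15]
Completion times:
  Job 1: p=11, C=11
  Job 2: p=12, C=23
  Job 3: p=12, C=35
  Job 4: p=14, C=49
  Job 5: p=15, C=64
Total completion time = 11 + 23 + 35 + 49 + 64 = 182

182


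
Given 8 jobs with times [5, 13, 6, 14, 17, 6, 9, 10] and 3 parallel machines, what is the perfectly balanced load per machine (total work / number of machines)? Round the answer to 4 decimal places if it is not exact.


Total processing time = 5 + 13 + 6 + 14 + 17 + 6 + 9 + 10 = 80
Number of machines = 3
Ideal balanced load = 80 / 3 = 26.6667

26.6667


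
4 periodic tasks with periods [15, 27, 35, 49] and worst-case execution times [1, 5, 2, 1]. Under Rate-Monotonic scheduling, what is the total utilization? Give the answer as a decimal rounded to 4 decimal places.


Compute individual utilizations (exact fractions):
  Task 1: C/T = 1/15 (approx. 0.0667)
  Task 2: C/T = 5/27 (approx. 0.1852)
  Task 3: C/T = 2/35 (approx. 0.0571)
  Task 4: C/T = 1/49 (approx. 0.0204)
Total utilization U = 1/15 + 5/27 + 2/35 + 1/49 = 2179/6615
Rounded to 4 decimal places: U = 0.3294
RM (Liu & Layland) bound for 4 tasks = 0.756828; compare with U = 2179/6615 (approx. 0.329403)
U <= bound, so schedulable by RM sufficient condition.

0.3294


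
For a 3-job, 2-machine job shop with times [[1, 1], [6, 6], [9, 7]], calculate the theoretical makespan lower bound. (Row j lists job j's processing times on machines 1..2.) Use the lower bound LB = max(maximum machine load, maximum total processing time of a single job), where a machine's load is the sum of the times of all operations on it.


Machine loads:
  Machine 1: 1 + 6 + 9 = 16
  Machine 2: 1 + 6 + 7 = 14
Max machine load = 16
Job totals:
  Job 1: 2
  Job 2: 12
  Job 3: 16
Max job total = 16
Lower bound = max(16, 16) = 16

16


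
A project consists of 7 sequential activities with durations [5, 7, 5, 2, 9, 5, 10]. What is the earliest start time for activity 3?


Activity 3 starts after activities 1 through 2 complete.
Predecessor durations: [5, 7]
ES = 5 + 7 = 12

12


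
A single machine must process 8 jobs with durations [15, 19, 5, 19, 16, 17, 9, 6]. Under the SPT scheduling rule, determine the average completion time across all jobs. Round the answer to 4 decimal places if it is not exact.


Sort jobs by processing time (SPT order): [5, 6, 9, 15, 16, 17, 19, 19]
Compute completion times sequentially:
  Job 1: processing = 5, completes at 5
  Job 2: processing = 6, completes at 11
  Job 3: processing = 9, completes at 20
  Job 4: processing = 15, completes at 35
  Job 5: processing = 16, completes at 51
  Job 6: processing = 17, completes at 68
  Job 7: processing = 19, completes at 87
  Job 8: processing = 19, completes at 106
Sum of completion times = 383
Average completion time = 383/8 = 47.875

47.875


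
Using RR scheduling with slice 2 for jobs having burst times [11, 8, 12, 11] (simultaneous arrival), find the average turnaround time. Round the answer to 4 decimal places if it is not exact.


Time quantum = 2
Execution trace:
  J1 runs 2 units, time = 2
  J2 runs 2 units, time = 4
  J3 runs 2 units, time = 6
  J4 runs 2 units, time = 8
  J1 runs 2 units, time = 10
  J2 runs 2 units, time = 12
  J3 runs 2 units, time = 14
  J4 runs 2 units, time = 16
  J1 runs 2 units, time = 18
  J2 runs 2 units, time = 20
  J3 runs 2 units, time = 22
  J4 runs 2 units, time = 24
  J1 runs 2 units, time = 26
  J2 runs 2 units, time = 28
  J3 runs 2 units, time = 30
  J4 runs 2 units, time = 32
  J1 runs 2 units, time = 34
  J3 runs 2 units, time = 36
  J4 runs 2 units, time = 38
  J1 runs 1 units, time = 39
  J3 runs 2 units, time = 41
  J4 runs 1 units, time = 42
Finish times: [39, 28, 41, 42]
Average turnaround = 150/4 = 37.5

37.5


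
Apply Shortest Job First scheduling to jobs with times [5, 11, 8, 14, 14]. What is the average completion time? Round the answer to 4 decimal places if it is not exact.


SJF order (ascending): [5, 8, 11, 14, 14]
Completion times:
  Job 1: burst=5, C=5
  Job 2: burst=8, C=13
  Job 3: burst=11, C=24
  Job 4: burst=14, C=38
  Job 5: burst=14, C=52
Average completion = 132/5 = 26.4

26.4


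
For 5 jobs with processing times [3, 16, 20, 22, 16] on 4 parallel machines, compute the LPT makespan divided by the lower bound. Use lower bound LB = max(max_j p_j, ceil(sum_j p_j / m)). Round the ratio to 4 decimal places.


LPT order: [22, 20, 16, 16, 3]
Machine loads after assignment: [22, 20, 19, 16]
LPT makespan = 22
Lower bound = max(max_job, ceil(total/4)) = max(22, 20) = 22
Ratio = 22 / 22 = 1.0

1.0


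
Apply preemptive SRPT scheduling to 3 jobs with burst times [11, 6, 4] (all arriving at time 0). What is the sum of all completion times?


Since all jobs arrive at t=0, SRPT equals SPT ordering.
SPT order: [4, 6, 11]
Completion times:
  Job 1: p=4, C=4
  Job 2: p=6, C=10
  Job 3: p=11, C=21
Total completion time = 4 + 10 + 21 = 35

35


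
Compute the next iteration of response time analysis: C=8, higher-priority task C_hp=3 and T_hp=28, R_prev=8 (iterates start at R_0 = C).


R_next = C + ceil(R_prev / T_hp) * C_hp
ceil(8 / 28) = ceil(0.2857) = 1
Interference = 1 * 3 = 3
R_next = 8 + 3 = 11

11


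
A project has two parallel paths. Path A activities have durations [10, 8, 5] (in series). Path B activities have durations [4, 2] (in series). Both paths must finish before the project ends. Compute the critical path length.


Path A total = 10 + 8 + 5 = 23
Path B total = 4 + 2 = 6
Critical path = longest path = max(23, 6) = 23

23


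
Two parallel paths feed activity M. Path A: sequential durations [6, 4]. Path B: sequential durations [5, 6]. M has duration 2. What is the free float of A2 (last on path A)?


ES(A2) = sum of predecessors on chain A = 6
EF(A2) = ES + duration = 6 + 4 = 10
Successor of A2 is M. ES(M) = max(sum(A), sum(B)) = max(10, 11) = 11
Free float = ES(successor) - EF(current) = 11 - 10 = 1

1


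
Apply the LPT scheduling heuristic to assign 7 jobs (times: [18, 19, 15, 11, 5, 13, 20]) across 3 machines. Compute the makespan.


Sort jobs in decreasing order (LPT): [20, 19, 18, 15, 13, 11, 5]
Assign each job to the least loaded machine:
  Machine 1: jobs [20, 11, 5], load = 36
  Machine 2: jobs [19, 13], load = 32
  Machine 3: jobs [18, 15], load = 33
Makespan = max load = 36

36


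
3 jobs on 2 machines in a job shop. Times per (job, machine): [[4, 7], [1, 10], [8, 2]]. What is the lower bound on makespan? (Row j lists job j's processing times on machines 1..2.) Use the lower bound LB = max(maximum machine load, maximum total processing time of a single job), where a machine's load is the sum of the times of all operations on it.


Machine loads:
  Machine 1: 4 + 1 + 8 = 13
  Machine 2: 7 + 10 + 2 = 19
Max machine load = 19
Job totals:
  Job 1: 11
  Job 2: 11
  Job 3: 10
Max job total = 11
Lower bound = max(19, 11) = 19

19


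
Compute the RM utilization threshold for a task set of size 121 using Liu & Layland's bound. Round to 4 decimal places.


Compute 2^(1/121) = 1.0057449283
Subtract 1: 1.0057449283 - 1 = 0.0057449283
Multiply by n: 121 * 0.0057449283 = 0.6951363243
Round to 4 dp: 0.6951

0.6951


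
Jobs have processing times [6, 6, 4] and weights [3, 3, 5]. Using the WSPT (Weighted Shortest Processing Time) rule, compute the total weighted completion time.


Compute p/w ratios and sort ascending (WSPT): [(4, 5), (6, 3), (6, 3)]
Compute weighted completion times:
  Job (p=4,w=5): C=4, w*C=5*4=20
  Job (p=6,w=3): C=10, w*C=3*10=30
  Job (p=6,w=3): C=16, w*C=3*16=48
Total weighted completion time = 98

98


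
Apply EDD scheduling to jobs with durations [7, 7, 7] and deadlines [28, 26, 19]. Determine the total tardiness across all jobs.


Sort by due date (EDD order): [(7, 19), (7, 26), (7, 28)]
Compute completion times and tardiness:
  Job 1: p=7, d=19, C=7, tardiness=max(0,7-19)=0
  Job 2: p=7, d=26, C=14, tardiness=max(0,14-26)=0
  Job 3: p=7, d=28, C=21, tardiness=max(0,21-28)=0
Total tardiness = 0

0


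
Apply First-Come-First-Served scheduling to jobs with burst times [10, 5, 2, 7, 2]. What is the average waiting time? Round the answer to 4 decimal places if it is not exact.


FCFS order (as given): [10, 5, 2, 7, 2]
Waiting times:
  Job 1: wait = 0
  Job 2: wait = 10
  Job 3: wait = 15
  Job 4: wait = 17
  Job 5: wait = 24
Sum of waiting times = 66
Average waiting time = 66/5 = 13.2

13.2


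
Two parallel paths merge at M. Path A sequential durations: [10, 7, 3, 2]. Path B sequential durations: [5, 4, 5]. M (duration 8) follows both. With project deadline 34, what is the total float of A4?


Forward pass: ES(A4) = sum of predecessors on chain A = 20
EF = ES + duration = 20 + 2 = 22
Backward pass: LF(M) = deadline = 34; LS(M) = 34 - 8 = 26
LF(A4) = LS(M) - sum(successors on chain A) = 26 - 0 = 26
LS = LF - duration = 26 - 2 = 24
Total float = LS - ES = 24 - 20 = 4

4


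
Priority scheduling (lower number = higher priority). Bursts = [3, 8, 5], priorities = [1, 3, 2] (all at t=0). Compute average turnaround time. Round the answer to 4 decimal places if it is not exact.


Sort by priority (ascending = highest first):
Order: [(1, 3), (2, 5), (3, 8)]
Completion times:
  Priority 1, burst=3, C=3
  Priority 2, burst=5, C=8
  Priority 3, burst=8, C=16
Average turnaround = 27/3 = 9.0

9.0


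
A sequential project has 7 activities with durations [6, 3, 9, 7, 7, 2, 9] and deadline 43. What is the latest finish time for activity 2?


LF(activity 2) = deadline - sum of successor durations
Successors: activities 3 through 7 with durations [9, 7, 7, 2, 9]
Sum of successor durations = 34
LF = 43 - 34 = 9

9


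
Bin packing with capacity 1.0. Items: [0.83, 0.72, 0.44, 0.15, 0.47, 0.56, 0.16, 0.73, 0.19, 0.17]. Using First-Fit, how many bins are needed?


Place items sequentially using First-Fit:
  Item 0.83 -> new Bin 1
  Item 0.72 -> new Bin 2
  Item 0.44 -> new Bin 3
  Item 0.15 -> Bin 1 (now 0.98)
  Item 0.47 -> Bin 3 (now 0.91)
  Item 0.56 -> new Bin 4
  Item 0.16 -> Bin 2 (now 0.88)
  Item 0.73 -> new Bin 5
  Item 0.19 -> Bin 4 (now 0.75)
  Item 0.17 -> Bin 4 (now 0.92)
Total bins used = 5

5


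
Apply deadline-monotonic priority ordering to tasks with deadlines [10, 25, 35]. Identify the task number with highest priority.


Sort tasks by relative deadline (ascending):
  Task 1: deadline = 10
  Task 2: deadline = 25
  Task 3: deadline = 35
Priority order (highest first): [1, 2, 3]
Highest priority task = 1

1


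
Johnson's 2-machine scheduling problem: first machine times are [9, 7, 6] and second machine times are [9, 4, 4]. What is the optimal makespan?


Apply Johnson's rule:
  Group 1 (a <= b): [(1, 9, 9)]
  Group 2 (a > b): [(2, 7, 4), (3, 6, 4)]
Optimal job order: [1, 2, 3]
Schedule:
  Job 1: M1 done at 9, M2 done at 18
  Job 2: M1 done at 16, M2 done at 22
  Job 3: M1 done at 22, M2 done at 26
Makespan = 26

26


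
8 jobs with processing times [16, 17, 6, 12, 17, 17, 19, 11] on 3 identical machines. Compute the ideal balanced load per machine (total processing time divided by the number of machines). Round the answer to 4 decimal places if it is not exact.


Total processing time = 16 + 17 + 6 + 12 + 17 + 17 + 19 + 11 = 115
Number of machines = 3
Ideal balanced load = 115 / 3 = 38.3333

38.3333


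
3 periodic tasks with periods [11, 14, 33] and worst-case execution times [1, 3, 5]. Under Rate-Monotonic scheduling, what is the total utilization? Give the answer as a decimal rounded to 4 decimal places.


Compute individual utilizations (exact fractions):
  Task 1: C/T = 1/11 (approx. 0.0909)
  Task 2: C/T = 3/14 (approx. 0.2143)
  Task 3: C/T = 5/33 (approx. 0.1515)
Total utilization U = 1/11 + 3/14 + 5/33 = 211/462
Rounded to 4 decimal places: U = 0.4567
RM (Liu & Layland) bound for 3 tasks = 0.779763; compare with U = 211/462 (approx. 0.456710)
U <= bound, so schedulable by RM sufficient condition.

0.4567


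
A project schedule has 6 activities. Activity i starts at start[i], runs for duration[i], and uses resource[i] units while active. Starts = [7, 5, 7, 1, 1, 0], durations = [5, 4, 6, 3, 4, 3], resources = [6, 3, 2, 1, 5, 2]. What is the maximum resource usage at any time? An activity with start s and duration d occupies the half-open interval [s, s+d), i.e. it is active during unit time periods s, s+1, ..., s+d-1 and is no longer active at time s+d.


Each activity i is active on [start_i, start_i + duration_i).
Compute total resource usage per time slot:
  t=0: active resources = [2], total = 2
  t=1: active resources = [1, 5, 2], total = 8
  t=2: active resources = [1, 5, 2], total = 8
  t=3: active resources = [1, 5], total = 6
  t=4: active resources = [5], total = 5
  t=5: active resources = [3], total = 3
  t=6: active resources = [3], total = 3
  t=7: active resources = [6, 3, 2], total = 11
  t=8: active resources = [6, 3, 2], total = 11
  t=9: active resources = [6, 2], total = 8
  t=10: active resources = [6, 2], total = 8
  t=11: active resources = [6, 2], total = 8
  t=12: active resources = [2], total = 2
Peak resource demand = 11

11


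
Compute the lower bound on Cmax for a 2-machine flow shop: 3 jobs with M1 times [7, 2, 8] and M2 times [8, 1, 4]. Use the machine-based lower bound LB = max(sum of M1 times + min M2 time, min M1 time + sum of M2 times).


LB1 = sum(M1 times) + min(M2 times) = 17 + 1 = 18
LB2 = min(M1 times) + sum(M2 times) = 2 + 13 = 15
Lower bound = max(LB1, LB2) = max(18, 15) = 18

18


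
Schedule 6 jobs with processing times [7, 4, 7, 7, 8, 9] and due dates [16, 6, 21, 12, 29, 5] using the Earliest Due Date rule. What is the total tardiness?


Sort by due date (EDD order): [(9, 5), (4, 6), (7, 12), (7, 16), (7, 21), (8, 29)]
Compute completion times and tardiness:
  Job 1: p=9, d=5, C=9, tardiness=max(0,9-5)=4
  Job 2: p=4, d=6, C=13, tardiness=max(0,13-6)=7
  Job 3: p=7, d=12, C=20, tardiness=max(0,20-12)=8
  Job 4: p=7, d=16, C=27, tardiness=max(0,27-16)=11
  Job 5: p=7, d=21, C=34, tardiness=max(0,34-21)=13
  Job 6: p=8, d=29, C=42, tardiness=max(0,42-29)=13
Total tardiness = 56

56


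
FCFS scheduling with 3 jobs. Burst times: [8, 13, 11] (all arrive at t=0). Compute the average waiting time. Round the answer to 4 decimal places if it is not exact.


FCFS order (as given): [8, 13, 11]
Waiting times:
  Job 1: wait = 0
  Job 2: wait = 8
  Job 3: wait = 21
Sum of waiting times = 29
Average waiting time = 29/3 = 9.6667

9.6667


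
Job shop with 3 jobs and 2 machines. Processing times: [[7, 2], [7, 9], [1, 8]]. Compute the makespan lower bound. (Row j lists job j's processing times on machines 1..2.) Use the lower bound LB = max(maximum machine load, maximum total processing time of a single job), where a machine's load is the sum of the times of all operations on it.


Machine loads:
  Machine 1: 7 + 7 + 1 = 15
  Machine 2: 2 + 9 + 8 = 19
Max machine load = 19
Job totals:
  Job 1: 9
  Job 2: 16
  Job 3: 9
Max job total = 16
Lower bound = max(19, 16) = 19

19


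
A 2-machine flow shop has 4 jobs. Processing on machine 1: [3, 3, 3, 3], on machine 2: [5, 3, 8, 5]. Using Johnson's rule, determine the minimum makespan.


Apply Johnson's rule:
  Group 1 (a <= b): [(1, 3, 5), (2, 3, 3), (3, 3, 8), (4, 3, 5)]
  Group 2 (a > b): []
Optimal job order: [1, 2, 3, 4]
Schedule:
  Job 1: M1 done at 3, M2 done at 8
  Job 2: M1 done at 6, M2 done at 11
  Job 3: M1 done at 9, M2 done at 19
  Job 4: M1 done at 12, M2 done at 24
Makespan = 24

24


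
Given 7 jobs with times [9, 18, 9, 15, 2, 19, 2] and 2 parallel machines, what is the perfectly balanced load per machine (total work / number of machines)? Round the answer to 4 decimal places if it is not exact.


Total processing time = 9 + 18 + 9 + 15 + 2 + 19 + 2 = 74
Number of machines = 2
Ideal balanced load = 74 / 2 = 37.0

37.0


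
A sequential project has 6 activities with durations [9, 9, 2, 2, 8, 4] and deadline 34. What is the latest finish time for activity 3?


LF(activity 3) = deadline - sum of successor durations
Successors: activities 4 through 6 with durations [2, 8, 4]
Sum of successor durations = 14
LF = 34 - 14 = 20

20


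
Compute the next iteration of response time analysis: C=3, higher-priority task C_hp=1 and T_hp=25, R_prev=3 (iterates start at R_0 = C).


R_next = C + ceil(R_prev / T_hp) * C_hp
ceil(3 / 25) = ceil(0.12) = 1
Interference = 1 * 1 = 1
R_next = 3 + 1 = 4

4


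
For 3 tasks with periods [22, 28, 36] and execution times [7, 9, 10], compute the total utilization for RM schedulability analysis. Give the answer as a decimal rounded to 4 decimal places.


Compute individual utilizations (exact fractions):
  Task 1: C/T = 7/22 (approx. 0.3182)
  Task 2: C/T = 9/28 (approx. 0.3214)
  Task 3: C/T = 10/36 = 5/18 (approx. 0.2778)
Total utilization U = 7/22 + 9/28 + 5/18 = 2543/2772
Rounded to 4 decimal places: U = 0.9174
RM (Liu & Layland) bound for 3 tasks = 0.779763; compare with U = 2543/2772 (approx. 0.917388)
bound < U <= 1, so the RM sufficient condition is not met (inconclusive; an exact test such as response-time analysis is needed).

0.9174


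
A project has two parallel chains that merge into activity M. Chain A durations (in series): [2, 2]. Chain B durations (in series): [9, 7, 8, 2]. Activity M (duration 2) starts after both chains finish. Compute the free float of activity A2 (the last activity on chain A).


ES(A2) = sum of predecessors on chain A = 2
EF(A2) = ES + duration = 2 + 2 = 4
Successor of A2 is M. ES(M) = max(sum(A), sum(B)) = max(4, 26) = 26
Free float = ES(successor) - EF(current) = 26 - 4 = 22

22


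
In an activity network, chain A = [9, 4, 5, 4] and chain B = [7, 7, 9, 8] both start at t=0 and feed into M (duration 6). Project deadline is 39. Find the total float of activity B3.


Forward pass: ES(B3) = sum of predecessors on chain B = 14
EF = ES + duration = 14 + 9 = 23
Backward pass: LF(M) = deadline = 39; LS(M) = 39 - 6 = 33
LF(B3) = LS(M) - sum(successors on chain B) = 33 - 8 = 25
LS = LF - duration = 25 - 9 = 16
Total float = LS - ES = 16 - 14 = 2

2


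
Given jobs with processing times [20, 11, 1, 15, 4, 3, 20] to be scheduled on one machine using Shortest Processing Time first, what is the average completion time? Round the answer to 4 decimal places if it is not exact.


Sort jobs by processing time (SPT order): [1, 3, 4, 11, 15, 20, 20]
Compute completion times sequentially:
  Job 1: processing = 1, completes at 1
  Job 2: processing = 3, completes at 4
  Job 3: processing = 4, completes at 8
  Job 4: processing = 11, completes at 19
  Job 5: processing = 15, completes at 34
  Job 6: processing = 20, completes at 54
  Job 7: processing = 20, completes at 74
Sum of completion times = 194
Average completion time = 194/7 = 27.7143

27.7143


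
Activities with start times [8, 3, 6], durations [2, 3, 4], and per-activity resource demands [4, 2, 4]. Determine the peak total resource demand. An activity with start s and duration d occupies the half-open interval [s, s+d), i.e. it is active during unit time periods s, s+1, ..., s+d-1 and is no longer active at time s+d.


Each activity i is active on [start_i, start_i + duration_i).
Compute total resource usage per time slot:
  t=0: active resources = [], total = 0
  t=1: active resources = [], total = 0
  t=2: active resources = [], total = 0
  t=3: active resources = [2], total = 2
  t=4: active resources = [2], total = 2
  t=5: active resources = [2], total = 2
  t=6: active resources = [4], total = 4
  t=7: active resources = [4], total = 4
  t=8: active resources = [4, 4], total = 8
  t=9: active resources = [4, 4], total = 8
Peak resource demand = 8

8


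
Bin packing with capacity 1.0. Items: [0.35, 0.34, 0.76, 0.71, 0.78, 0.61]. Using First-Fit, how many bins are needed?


Place items sequentially using First-Fit:
  Item 0.35 -> new Bin 1
  Item 0.34 -> Bin 1 (now 0.69)
  Item 0.76 -> new Bin 2
  Item 0.71 -> new Bin 3
  Item 0.78 -> new Bin 4
  Item 0.61 -> new Bin 5
Total bins used = 5

5


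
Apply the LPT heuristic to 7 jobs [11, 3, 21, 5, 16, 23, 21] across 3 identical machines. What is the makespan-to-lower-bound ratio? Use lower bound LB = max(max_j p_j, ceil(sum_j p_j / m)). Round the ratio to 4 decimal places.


LPT order: [23, 21, 21, 16, 11, 5, 3]
Machine loads after assignment: [31, 37, 32]
LPT makespan = 37
Lower bound = max(max_job, ceil(total/3)) = max(23, 34) = 34
Ratio = 37 / 34 = 1.0882

1.0882


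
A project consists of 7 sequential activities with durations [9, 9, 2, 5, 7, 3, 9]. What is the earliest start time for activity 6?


Activity 6 starts after activities 1 through 5 complete.
Predecessor durations: [9, 9, 2, 5, 7]
ES = 9 + 9 + 2 + 5 + 7 = 32

32


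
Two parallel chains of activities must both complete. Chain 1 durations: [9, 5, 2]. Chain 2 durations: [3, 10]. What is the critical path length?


Path A total = 9 + 5 + 2 = 16
Path B total = 3 + 10 = 13
Critical path = longest path = max(16, 13) = 16

16


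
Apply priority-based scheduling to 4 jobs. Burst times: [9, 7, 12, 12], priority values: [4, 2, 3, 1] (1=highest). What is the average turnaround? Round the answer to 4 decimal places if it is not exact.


Sort by priority (ascending = highest first):
Order: [(1, 12), (2, 7), (3, 12), (4, 9)]
Completion times:
  Priority 1, burst=12, C=12
  Priority 2, burst=7, C=19
  Priority 3, burst=12, C=31
  Priority 4, burst=9, C=40
Average turnaround = 102/4 = 25.5

25.5


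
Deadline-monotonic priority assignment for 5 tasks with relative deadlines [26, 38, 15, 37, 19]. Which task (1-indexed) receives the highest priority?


Sort tasks by relative deadline (ascending):
  Task 3: deadline = 15
  Task 5: deadline = 19
  Task 1: deadline = 26
  Task 4: deadline = 37
  Task 2: deadline = 38
Priority order (highest first): [3, 5, 1, 4, 2]
Highest priority task = 3

3


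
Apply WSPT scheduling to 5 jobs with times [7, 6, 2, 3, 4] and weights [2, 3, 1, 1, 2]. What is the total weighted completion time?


Compute p/w ratios and sort ascending (WSPT): [(6, 3), (2, 1), (4, 2), (3, 1), (7, 2)]
Compute weighted completion times:
  Job (p=6,w=3): C=6, w*C=3*6=18
  Job (p=2,w=1): C=8, w*C=1*8=8
  Job (p=4,w=2): C=12, w*C=2*12=24
  Job (p=3,w=1): C=15, w*C=1*15=15
  Job (p=7,w=2): C=22, w*C=2*22=44
Total weighted completion time = 109

109


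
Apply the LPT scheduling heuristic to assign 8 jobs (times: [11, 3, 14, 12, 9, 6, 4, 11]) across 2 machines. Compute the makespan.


Sort jobs in decreasing order (LPT): [14, 12, 11, 11, 9, 6, 4, 3]
Assign each job to the least loaded machine:
  Machine 1: jobs [14, 11, 6, 4], load = 35
  Machine 2: jobs [12, 11, 9, 3], load = 35
Makespan = max load = 35

35


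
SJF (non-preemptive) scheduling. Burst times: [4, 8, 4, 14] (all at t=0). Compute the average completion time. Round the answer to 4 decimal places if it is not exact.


SJF order (ascending): [4, 4, 8, 14]
Completion times:
  Job 1: burst=4, C=4
  Job 2: burst=4, C=8
  Job 3: burst=8, C=16
  Job 4: burst=14, C=30
Average completion = 58/4 = 14.5

14.5


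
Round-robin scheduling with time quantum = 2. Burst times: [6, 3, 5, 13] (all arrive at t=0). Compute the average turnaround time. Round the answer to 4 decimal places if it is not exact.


Time quantum = 2
Execution trace:
  J1 runs 2 units, time = 2
  J2 runs 2 units, time = 4
  J3 runs 2 units, time = 6
  J4 runs 2 units, time = 8
  J1 runs 2 units, time = 10
  J2 runs 1 units, time = 11
  J3 runs 2 units, time = 13
  J4 runs 2 units, time = 15
  J1 runs 2 units, time = 17
  J3 runs 1 units, time = 18
  J4 runs 2 units, time = 20
  J4 runs 2 units, time = 22
  J4 runs 2 units, time = 24
  J4 runs 2 units, time = 26
  J4 runs 1 units, time = 27
Finish times: [17, 11, 18, 27]
Average turnaround = 73/4 = 18.25

18.25


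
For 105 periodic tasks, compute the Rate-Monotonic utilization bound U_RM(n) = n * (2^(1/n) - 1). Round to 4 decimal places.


Compute 2^(1/105) = 1.0066232390
Subtract 1: 1.0066232390 - 1 = 0.0066232390
Multiply by n: 105 * 0.0066232390 = 0.6954400950
Round to 4 dp: 0.6954

0.6954


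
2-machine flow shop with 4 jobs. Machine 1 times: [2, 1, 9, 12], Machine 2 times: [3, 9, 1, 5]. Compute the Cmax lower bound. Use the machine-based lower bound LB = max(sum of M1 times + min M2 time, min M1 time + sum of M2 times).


LB1 = sum(M1 times) + min(M2 times) = 24 + 1 = 25
LB2 = min(M1 times) + sum(M2 times) = 1 + 18 = 19
Lower bound = max(LB1, LB2) = max(25, 19) = 25

25


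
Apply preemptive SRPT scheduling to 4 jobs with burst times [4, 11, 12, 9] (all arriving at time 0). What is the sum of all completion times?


Since all jobs arrive at t=0, SRPT equals SPT ordering.
SPT order: [4, 9, 11, 12]
Completion times:
  Job 1: p=4, C=4
  Job 2: p=9, C=13
  Job 3: p=11, C=24
  Job 4: p=12, C=36
Total completion time = 4 + 13 + 24 + 36 = 77

77


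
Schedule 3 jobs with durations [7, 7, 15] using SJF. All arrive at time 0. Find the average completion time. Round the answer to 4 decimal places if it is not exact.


SJF order (ascending): [7, 7, 15]
Completion times:
  Job 1: burst=7, C=7
  Job 2: burst=7, C=14
  Job 3: burst=15, C=29
Average completion = 50/3 = 16.6667

16.6667


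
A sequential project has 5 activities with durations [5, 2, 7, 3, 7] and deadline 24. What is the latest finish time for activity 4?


LF(activity 4) = deadline - sum of successor durations
Successors: activities 5 through 5 with durations [7]
Sum of successor durations = 7
LF = 24 - 7 = 17

17


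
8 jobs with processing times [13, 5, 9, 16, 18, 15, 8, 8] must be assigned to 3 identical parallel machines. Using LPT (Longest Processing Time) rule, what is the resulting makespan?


Sort jobs in decreasing order (LPT): [18, 16, 15, 13, 9, 8, 8, 5]
Assign each job to the least loaded machine:
  Machine 1: jobs [18, 8, 5], load = 31
  Machine 2: jobs [16, 9, 8], load = 33
  Machine 3: jobs [15, 13], load = 28
Makespan = max load = 33

33


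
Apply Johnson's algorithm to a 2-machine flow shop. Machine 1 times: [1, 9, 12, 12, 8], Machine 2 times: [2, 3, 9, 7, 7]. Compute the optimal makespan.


Apply Johnson's rule:
  Group 1 (a <= b): [(1, 1, 2)]
  Group 2 (a > b): [(3, 12, 9), (4, 12, 7), (5, 8, 7), (2, 9, 3)]
Optimal job order: [1, 3, 4, 5, 2]
Schedule:
  Job 1: M1 done at 1, M2 done at 3
  Job 3: M1 done at 13, M2 done at 22
  Job 4: M1 done at 25, M2 done at 32
  Job 5: M1 done at 33, M2 done at 40
  Job 2: M1 done at 42, M2 done at 45
Makespan = 45

45


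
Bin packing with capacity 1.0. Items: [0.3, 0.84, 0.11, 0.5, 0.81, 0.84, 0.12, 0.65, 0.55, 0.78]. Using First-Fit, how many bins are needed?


Place items sequentially using First-Fit:
  Item 0.3 -> new Bin 1
  Item 0.84 -> new Bin 2
  Item 0.11 -> Bin 1 (now 0.41)
  Item 0.5 -> Bin 1 (now 0.91)
  Item 0.81 -> new Bin 3
  Item 0.84 -> new Bin 4
  Item 0.12 -> Bin 2 (now 0.96)
  Item 0.65 -> new Bin 5
  Item 0.55 -> new Bin 6
  Item 0.78 -> new Bin 7
Total bins used = 7

7


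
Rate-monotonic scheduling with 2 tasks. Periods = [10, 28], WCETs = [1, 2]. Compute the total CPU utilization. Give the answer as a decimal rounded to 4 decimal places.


Compute individual utilizations (exact fractions):
  Task 1: C/T = 1/10 (approx. 0.1)
  Task 2: C/T = 2/28 = 1/14 (approx. 0.0714)
Total utilization U = 1/10 + 1/14 = 6/35
Rounded to 4 decimal places: U = 0.1714
RM (Liu & Layland) bound for 2 tasks = 0.828427; compare with U = 6/35 (approx. 0.171429)
U <= bound, so schedulable by RM sufficient condition.

0.1714


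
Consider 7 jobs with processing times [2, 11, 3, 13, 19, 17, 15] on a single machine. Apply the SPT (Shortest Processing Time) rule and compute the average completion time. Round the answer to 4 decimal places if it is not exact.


Sort jobs by processing time (SPT order): [2, 3, 11, 13, 15, 17, 19]
Compute completion times sequentially:
  Job 1: processing = 2, completes at 2
  Job 2: processing = 3, completes at 5
  Job 3: processing = 11, completes at 16
  Job 4: processing = 13, completes at 29
  Job 5: processing = 15, completes at 44
  Job 6: processing = 17, completes at 61
  Job 7: processing = 19, completes at 80
Sum of completion times = 237
Average completion time = 237/7 = 33.8571

33.8571


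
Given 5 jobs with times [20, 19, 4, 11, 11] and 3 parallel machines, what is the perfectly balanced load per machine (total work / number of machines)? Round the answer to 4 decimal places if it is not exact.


Total processing time = 20 + 19 + 4 + 11 + 11 = 65
Number of machines = 3
Ideal balanced load = 65 / 3 = 21.6667

21.6667


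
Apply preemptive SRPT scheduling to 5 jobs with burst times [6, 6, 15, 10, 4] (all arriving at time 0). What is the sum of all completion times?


Since all jobs arrive at t=0, SRPT equals SPT ordering.
SPT order: [4, 6, 6, 10, 15]
Completion times:
  Job 1: p=4, C=4
  Job 2: p=6, C=10
  Job 3: p=6, C=16
  Job 4: p=10, C=26
  Job 5: p=15, C=41
Total completion time = 4 + 10 + 16 + 26 + 41 = 97

97


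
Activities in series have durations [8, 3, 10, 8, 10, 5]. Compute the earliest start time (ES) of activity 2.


Activity 2 starts after activities 1 through 1 complete.
Predecessor durations: [8]
ES = 8 = 8

8


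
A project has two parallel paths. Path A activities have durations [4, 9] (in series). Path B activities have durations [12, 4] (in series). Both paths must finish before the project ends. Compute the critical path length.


Path A total = 4 + 9 = 13
Path B total = 12 + 4 = 16
Critical path = longest path = max(13, 16) = 16

16


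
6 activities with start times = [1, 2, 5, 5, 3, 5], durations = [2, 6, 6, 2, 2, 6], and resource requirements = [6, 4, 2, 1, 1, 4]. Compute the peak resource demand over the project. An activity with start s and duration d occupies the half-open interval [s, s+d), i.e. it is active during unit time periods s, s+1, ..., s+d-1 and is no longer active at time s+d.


Each activity i is active on [start_i, start_i + duration_i).
Compute total resource usage per time slot:
  t=0: active resources = [], total = 0
  t=1: active resources = [6], total = 6
  t=2: active resources = [6, 4], total = 10
  t=3: active resources = [4, 1], total = 5
  t=4: active resources = [4, 1], total = 5
  t=5: active resources = [4, 2, 1, 4], total = 11
  t=6: active resources = [4, 2, 1, 4], total = 11
  t=7: active resources = [4, 2, 4], total = 10
  t=8: active resources = [2, 4], total = 6
  t=9: active resources = [2, 4], total = 6
  t=10: active resources = [2, 4], total = 6
Peak resource demand = 11

11


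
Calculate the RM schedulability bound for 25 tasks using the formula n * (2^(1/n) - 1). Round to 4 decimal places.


Compute 2^(1/25) = 1.0281138267
Subtract 1: 1.0281138267 - 1 = 0.0281138267
Multiply by n: 25 * 0.0281138267 = 0.7028456675
Round to 4 dp: 0.7028

0.7028


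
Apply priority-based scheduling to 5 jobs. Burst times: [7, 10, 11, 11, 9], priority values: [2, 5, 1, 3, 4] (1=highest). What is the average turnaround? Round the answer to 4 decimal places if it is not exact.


Sort by priority (ascending = highest first):
Order: [(1, 11), (2, 7), (3, 11), (4, 9), (5, 10)]
Completion times:
  Priority 1, burst=11, C=11
  Priority 2, burst=7, C=18
  Priority 3, burst=11, C=29
  Priority 4, burst=9, C=38
  Priority 5, burst=10, C=48
Average turnaround = 144/5 = 28.8

28.8


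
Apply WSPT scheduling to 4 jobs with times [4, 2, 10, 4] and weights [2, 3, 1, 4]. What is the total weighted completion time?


Compute p/w ratios and sort ascending (WSPT): [(2, 3), (4, 4), (4, 2), (10, 1)]
Compute weighted completion times:
  Job (p=2,w=3): C=2, w*C=3*2=6
  Job (p=4,w=4): C=6, w*C=4*6=24
  Job (p=4,w=2): C=10, w*C=2*10=20
  Job (p=10,w=1): C=20, w*C=1*20=20
Total weighted completion time = 70

70


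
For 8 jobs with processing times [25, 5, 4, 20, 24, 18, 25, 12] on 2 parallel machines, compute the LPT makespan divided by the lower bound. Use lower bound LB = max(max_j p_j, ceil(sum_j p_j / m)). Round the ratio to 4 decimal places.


LPT order: [25, 25, 24, 20, 18, 12, 5, 4]
Machine loads after assignment: [66, 67]
LPT makespan = 67
Lower bound = max(max_job, ceil(total/2)) = max(25, 67) = 67
Ratio = 67 / 67 = 1.0

1.0


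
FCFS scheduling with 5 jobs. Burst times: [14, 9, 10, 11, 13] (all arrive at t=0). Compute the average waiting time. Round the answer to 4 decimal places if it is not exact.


FCFS order (as given): [14, 9, 10, 11, 13]
Waiting times:
  Job 1: wait = 0
  Job 2: wait = 14
  Job 3: wait = 23
  Job 4: wait = 33
  Job 5: wait = 44
Sum of waiting times = 114
Average waiting time = 114/5 = 22.8

22.8


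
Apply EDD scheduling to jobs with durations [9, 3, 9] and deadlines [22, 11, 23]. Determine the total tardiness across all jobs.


Sort by due date (EDD order): [(3, 11), (9, 22), (9, 23)]
Compute completion times and tardiness:
  Job 1: p=3, d=11, C=3, tardiness=max(0,3-11)=0
  Job 2: p=9, d=22, C=12, tardiness=max(0,12-22)=0
  Job 3: p=9, d=23, C=21, tardiness=max(0,21-23)=0
Total tardiness = 0

0


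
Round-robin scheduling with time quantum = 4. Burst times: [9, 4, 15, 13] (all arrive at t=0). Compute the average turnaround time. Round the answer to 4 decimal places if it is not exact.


Time quantum = 4
Execution trace:
  J1 runs 4 units, time = 4
  J2 runs 4 units, time = 8
  J3 runs 4 units, time = 12
  J4 runs 4 units, time = 16
  J1 runs 4 units, time = 20
  J3 runs 4 units, time = 24
  J4 runs 4 units, time = 28
  J1 runs 1 units, time = 29
  J3 runs 4 units, time = 33
  J4 runs 4 units, time = 37
  J3 runs 3 units, time = 40
  J4 runs 1 units, time = 41
Finish times: [29, 8, 40, 41]
Average turnaround = 118/4 = 29.5

29.5


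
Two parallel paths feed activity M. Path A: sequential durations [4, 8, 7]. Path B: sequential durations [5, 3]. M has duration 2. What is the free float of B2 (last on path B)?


ES(B2) = sum of predecessors on chain B = 5
EF(B2) = ES + duration = 5 + 3 = 8
Successor of B2 is M. ES(M) = max(sum(A), sum(B)) = max(19, 8) = 19
Free float = ES(successor) - EF(current) = 19 - 8 = 11

11


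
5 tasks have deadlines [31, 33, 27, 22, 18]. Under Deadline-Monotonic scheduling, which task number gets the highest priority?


Sort tasks by relative deadline (ascending):
  Task 5: deadline = 18
  Task 4: deadline = 22
  Task 3: deadline = 27
  Task 1: deadline = 31
  Task 2: deadline = 33
Priority order (highest first): [5, 4, 3, 1, 2]
Highest priority task = 5

5


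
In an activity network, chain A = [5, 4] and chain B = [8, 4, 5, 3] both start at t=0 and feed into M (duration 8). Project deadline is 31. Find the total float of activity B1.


Forward pass: ES(B1) = sum of predecessors on chain B = 0
EF = ES + duration = 0 + 8 = 8
Backward pass: LF(M) = deadline = 31; LS(M) = 31 - 8 = 23
LF(B1) = LS(M) - sum(successors on chain B) = 23 - 12 = 11
LS = LF - duration = 11 - 8 = 3
Total float = LS - ES = 3 - 0 = 3

3


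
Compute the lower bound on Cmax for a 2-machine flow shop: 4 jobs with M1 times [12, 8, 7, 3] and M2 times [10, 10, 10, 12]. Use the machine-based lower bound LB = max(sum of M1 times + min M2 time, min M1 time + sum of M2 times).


LB1 = sum(M1 times) + min(M2 times) = 30 + 10 = 40
LB2 = min(M1 times) + sum(M2 times) = 3 + 42 = 45
Lower bound = max(LB1, LB2) = max(40, 45) = 45

45


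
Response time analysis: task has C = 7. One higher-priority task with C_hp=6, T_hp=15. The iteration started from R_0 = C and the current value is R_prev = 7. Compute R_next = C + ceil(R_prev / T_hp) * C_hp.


R_next = C + ceil(R_prev / T_hp) * C_hp
ceil(7 / 15) = ceil(0.4667) = 1
Interference = 1 * 6 = 6
R_next = 7 + 6 = 13

13


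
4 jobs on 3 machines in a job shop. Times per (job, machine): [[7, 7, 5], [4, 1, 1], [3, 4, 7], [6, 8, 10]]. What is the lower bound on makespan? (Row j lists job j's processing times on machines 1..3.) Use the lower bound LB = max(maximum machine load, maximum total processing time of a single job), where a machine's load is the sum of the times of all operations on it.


Machine loads:
  Machine 1: 7 + 4 + 3 + 6 = 20
  Machine 2: 7 + 1 + 4 + 8 = 20
  Machine 3: 5 + 1 + 7 + 10 = 23
Max machine load = 23
Job totals:
  Job 1: 19
  Job 2: 6
  Job 3: 14
  Job 4: 24
Max job total = 24
Lower bound = max(23, 24) = 24

24


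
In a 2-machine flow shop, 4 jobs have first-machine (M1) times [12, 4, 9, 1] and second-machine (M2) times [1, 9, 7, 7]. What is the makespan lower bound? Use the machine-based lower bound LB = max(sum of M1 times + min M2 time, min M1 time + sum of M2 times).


LB1 = sum(M1 times) + min(M2 times) = 26 + 1 = 27
LB2 = min(M1 times) + sum(M2 times) = 1 + 24 = 25
Lower bound = max(LB1, LB2) = max(27, 25) = 27

27


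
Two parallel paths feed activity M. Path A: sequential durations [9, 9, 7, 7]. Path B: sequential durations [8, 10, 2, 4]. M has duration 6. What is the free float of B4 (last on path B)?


ES(B4) = sum of predecessors on chain B = 20
EF(B4) = ES + duration = 20 + 4 = 24
Successor of B4 is M. ES(M) = max(sum(A), sum(B)) = max(32, 24) = 32
Free float = ES(successor) - EF(current) = 32 - 24 = 8

8


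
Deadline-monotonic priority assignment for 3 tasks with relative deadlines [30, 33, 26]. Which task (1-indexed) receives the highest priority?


Sort tasks by relative deadline (ascending):
  Task 3: deadline = 26
  Task 1: deadline = 30
  Task 2: deadline = 33
Priority order (highest first): [3, 1, 2]
Highest priority task = 3

3


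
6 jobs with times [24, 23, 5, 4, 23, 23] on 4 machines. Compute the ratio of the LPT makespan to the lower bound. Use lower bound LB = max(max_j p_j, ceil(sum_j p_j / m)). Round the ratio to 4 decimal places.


LPT order: [24, 23, 23, 23, 5, 4]
Machine loads after assignment: [24, 28, 27, 23]
LPT makespan = 28
Lower bound = max(max_job, ceil(total/4)) = max(24, 26) = 26
Ratio = 28 / 26 = 1.0769

1.0769


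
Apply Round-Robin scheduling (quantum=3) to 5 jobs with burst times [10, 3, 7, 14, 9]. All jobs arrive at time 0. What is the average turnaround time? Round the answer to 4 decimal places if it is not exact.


Time quantum = 3
Execution trace:
  J1 runs 3 units, time = 3
  J2 runs 3 units, time = 6
  J3 runs 3 units, time = 9
  J4 runs 3 units, time = 12
  J5 runs 3 units, time = 15
  J1 runs 3 units, time = 18
  J3 runs 3 units, time = 21
  J4 runs 3 units, time = 24
  J5 runs 3 units, time = 27
  J1 runs 3 units, time = 30
  J3 runs 1 units, time = 31
  J4 runs 3 units, time = 34
  J5 runs 3 units, time = 37
  J1 runs 1 units, time = 38
  J4 runs 3 units, time = 41
  J4 runs 2 units, time = 43
Finish times: [38, 6, 31, 43, 37]
Average turnaround = 155/5 = 31.0

31.0
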